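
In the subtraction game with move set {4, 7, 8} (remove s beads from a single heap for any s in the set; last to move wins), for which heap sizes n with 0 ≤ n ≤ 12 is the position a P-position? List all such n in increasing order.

0, 1, 2, 3, 12

Grundy values for subtraction set {4, 7, 8}:
g(0) = mex{} = 0
g(1) = mex{} = 0
g(2) = mex{} = 0
g(3) = mex{} = 0
g(4) = mex{0} = 1
g(5) = mex{0} = 1
g(6) = mex{0} = 1
g(7) = mex{0} = 1
g(8) = mex{0,1} = 2
g(9) = mex{0,1} = 2
g(10) = mex{0,1} = 2
g(11) = mex{0,1} = 2
g(12) = mex{1,2} = 0
The P-positions (g = 0) in 0..12 are 0, 1, 2, 3, 12.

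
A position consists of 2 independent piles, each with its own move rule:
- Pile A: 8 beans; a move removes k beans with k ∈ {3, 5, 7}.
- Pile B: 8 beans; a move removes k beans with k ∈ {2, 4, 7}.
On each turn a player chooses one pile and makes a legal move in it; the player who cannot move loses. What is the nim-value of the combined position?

3

Build the Grundy sequence for pile A with g(k) = mex{g(k−s) : s ∈ {3, 5, 7}, s ≤ k}:
k:     0  1  2  3  4  5  6  7  8
g(k):  0  0  0  1  1  1  2  2  2
So g(8) = 2.
Build the Grundy sequence for pile B with g(k) = mex{g(k−s) : s ∈ {2, 4, 7}, s ≤ k}:
k:     0  1  2  3  4  5  6  7  8
g(k):  0  0  1  1  2  2  0  3  1
So g(8) = 1.
By the Sprague-Grundy theorem, the Grundy value of a sum of independent games is the XOR of the component values.
Combined value = 2 XOR 1 = 3.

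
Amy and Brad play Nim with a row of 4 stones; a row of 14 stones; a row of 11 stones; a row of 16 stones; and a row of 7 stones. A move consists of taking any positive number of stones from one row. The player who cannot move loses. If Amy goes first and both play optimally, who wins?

Nim-sum: 4 ^ 14 ^ 11 ^ 16 ^ 7 = 22.
The nim-sum is 22 ≠ 0, so this is an N-position: the player to move can win; Amy has a winning move.

Amy wins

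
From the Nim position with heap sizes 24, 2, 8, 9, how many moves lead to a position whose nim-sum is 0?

1

Compute the nim-sum pairwise:
24 ^ 2 = 26
26 ^ 8 = 18
18 ^ 9 = 27
The overall nim-sum is X = 27. A heap of size p has a winning move iff p XOR X < p (reduce it to p XOR X).
  24: 24 XOR 27 = 3 < 24 — winning move (to 3).
  2: 2 XOR 27 = 25 ≥ 2 — no move.
  8: 8 XOR 27 = 19 ≥ 8 — no move.
  9: 9 XOR 27 = 18 ≥ 9 — no move.
That gives 1 winning move.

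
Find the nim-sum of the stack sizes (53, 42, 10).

Bitwise XOR of the heap sizes:
  110101  (53)
  101010  (42)
  001010  (10)
  ------
  010101  (21)

21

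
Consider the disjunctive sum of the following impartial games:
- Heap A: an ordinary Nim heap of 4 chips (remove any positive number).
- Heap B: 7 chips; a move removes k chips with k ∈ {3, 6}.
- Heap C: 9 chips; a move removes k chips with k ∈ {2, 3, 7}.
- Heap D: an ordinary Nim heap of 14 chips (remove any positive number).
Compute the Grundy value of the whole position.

10

Heap A is a plain Nim heap of size 4, so its Grundy value is 4.
Grundy values for heap B (subtraction set {3, 6}):
k:     0  1  2  3  4  5  6  7
g(k):  0  0  0  1  1  1  2  2
So g(7) = 2.
For heap C, compute g(0), g(1), … with moves {2, 3, 7}:
g(0) = mex{} = 0
g(1) = mex{} = 0
g(2) = mex{0} = 1
g(3) = mex{0} = 1
g(4) = mex{0,1} = 2
g(5) = mex{1} = 0
g(6) = mex{1,2} = 0
g(7) = mex{0,2} = 1
g(8) = mex{0} = 1
g(9) = mex{0,1} = 2
So g(9) = 2.
Heap D is a plain Nim heap of size 14, so its Grundy value is 14.
By the Sprague-Grundy theorem, the Grundy value of a sum of independent games is the XOR of the component values.
Combined value = 4 XOR 2 XOR 2 XOR 14 = 10.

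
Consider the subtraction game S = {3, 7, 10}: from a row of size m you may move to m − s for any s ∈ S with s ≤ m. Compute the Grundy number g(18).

1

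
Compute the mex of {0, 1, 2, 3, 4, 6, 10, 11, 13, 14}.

5

The values 0, 1, 2, 3, 4 are all present; 5 is the first non-negative integer missing from the set.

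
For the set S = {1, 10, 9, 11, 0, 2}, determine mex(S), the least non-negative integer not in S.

3

The values 0, 1, 2 are all present; 3 is the first non-negative integer missing from the set.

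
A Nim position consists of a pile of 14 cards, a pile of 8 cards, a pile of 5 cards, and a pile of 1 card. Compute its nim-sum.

2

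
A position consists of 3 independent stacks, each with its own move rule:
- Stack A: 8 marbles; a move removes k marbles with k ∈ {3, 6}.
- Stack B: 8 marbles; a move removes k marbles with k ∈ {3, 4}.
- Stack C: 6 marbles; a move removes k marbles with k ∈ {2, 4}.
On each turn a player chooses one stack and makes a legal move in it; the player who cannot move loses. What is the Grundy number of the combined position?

2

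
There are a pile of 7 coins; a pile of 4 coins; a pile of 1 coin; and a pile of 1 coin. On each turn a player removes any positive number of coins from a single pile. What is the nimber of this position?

3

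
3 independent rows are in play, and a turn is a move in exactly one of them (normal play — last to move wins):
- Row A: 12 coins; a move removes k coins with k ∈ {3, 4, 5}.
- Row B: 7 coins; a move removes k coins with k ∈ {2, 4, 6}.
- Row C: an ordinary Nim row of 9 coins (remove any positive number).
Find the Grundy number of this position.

11

For row A, compute g(0), g(1), … with moves {3, 4, 5}:
k:     0  1  2  3  4  5  6  7  8  9 10 11 12
g(k):  0  0  0  1  1  1  2  2  0  0  0  1  1
So g(12) = 1.
Build the Grundy sequence for row B with g(k) = mex{g(k−s) : s ∈ {2, 4, 6}, s ≤ k}:
k:     0  1  2  3  4  5  6  7
g(k):  0  0  1  1  2  2  3  3
So g(7) = 3.
Row C is a plain Nim row of size 9, so its Grundy value is 9.
The value of a disjunctive sum is the nim-sum of the parts.
Combined value = 1 ⊕ 3 ⊕ 9 = 11.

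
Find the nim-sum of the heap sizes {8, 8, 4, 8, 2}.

14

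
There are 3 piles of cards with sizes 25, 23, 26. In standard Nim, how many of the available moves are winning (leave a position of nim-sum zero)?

3

Compute the nim-sum pairwise:
25 ⊕ 23 = 14
14 ⊕ 26 = 20
The overall nim-sum is X = 20. A pile of size p has a winning move iff p XOR X < p (reduce it to p XOR X).
  25: 25 XOR 20 = 13 < 25 — winning move (to 13).
  23: 23 XOR 20 = 3 < 23 — winning move (to 3).
  26: 26 XOR 20 = 14 < 26 — winning move (to 14).
That gives 3 winning moves.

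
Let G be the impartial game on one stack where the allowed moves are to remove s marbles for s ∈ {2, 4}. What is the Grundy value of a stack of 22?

2

Compute g(0), g(1), … for moves {2, 4}:
k:     0  1  2  3  4  5  6  7  8  9 10 11 12 13 14 15 16 17 18 19 20 21 22
g(k):  0  0  1  1  2  2  0  0  1  1  2  2  0  0  1  1  2  2  0  0  1  1  2
So g(22) = 2.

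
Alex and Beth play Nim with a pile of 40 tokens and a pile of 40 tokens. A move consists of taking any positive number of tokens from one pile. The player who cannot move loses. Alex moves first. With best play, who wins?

Nim-sum: 40 ⊕ 40 = 0.
The nim-sum is 0, so this is a P-position: the player to move is in a losing position under optimal play; Alex is about to move from it and so loses — Beth wins.

Beth wins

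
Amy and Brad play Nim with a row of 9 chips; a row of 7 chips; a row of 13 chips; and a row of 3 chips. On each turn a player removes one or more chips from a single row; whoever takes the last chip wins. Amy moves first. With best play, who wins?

Compute the nim-sum pairwise:
9 ⊕ 7 = 14
14 ⊕ 13 = 3
3 ⊕ 3 = 0
The nim-sum is 0, so this is a P-position: the player to move is in a losing position under optimal play; Amy is about to move from it and so loses — Brad wins.

Brad wins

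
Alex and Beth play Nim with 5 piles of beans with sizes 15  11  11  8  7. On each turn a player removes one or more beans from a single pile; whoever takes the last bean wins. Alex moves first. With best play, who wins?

Beth wins

Nim-sum: 15 ⊕ 11 ⊕ 11 ⊕ 8 ⊕ 7 = 0.
The nim-sum is 0, so this is a P-position: the player to move is in a losing position under optimal play; Alex is about to move from it and so loses — Beth wins.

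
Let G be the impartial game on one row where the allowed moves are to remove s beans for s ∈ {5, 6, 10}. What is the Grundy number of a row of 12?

2

Compute g(0), g(1), … for moves {5, 6, 10}:
k:     0  1  2  3  4  5  6  7  8  9 10 11 12
g(k):  0  0  0  0  0  1  1  1  1  1  2  2  2
So g(12) = 2.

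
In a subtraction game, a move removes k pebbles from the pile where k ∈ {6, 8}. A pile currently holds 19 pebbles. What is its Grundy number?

0

Grundy values for subtraction set {6, 8}:
k:     0  1  2  3  4  5  6  7  8  9 10 11 12 13 14 15 16 17 18 19
g(k):  0  0  0  0  0  0  1  1  1  1  1  1  2  2  0  0  0  0  0  0
So g(19) = 0.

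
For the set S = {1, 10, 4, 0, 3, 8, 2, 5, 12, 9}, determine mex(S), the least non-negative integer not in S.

6

The values 0, 1, 2, 3, 4, 5 are all present; 6 is the first non-negative integer missing from the set.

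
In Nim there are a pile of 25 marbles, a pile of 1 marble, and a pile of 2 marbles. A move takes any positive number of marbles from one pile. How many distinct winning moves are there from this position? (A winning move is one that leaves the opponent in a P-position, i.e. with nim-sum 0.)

Compute the nim-sum pairwise:
25 ⊕ 1 = 24
24 ⊕ 2 = 26
The overall nim-sum is X = 26. A pile of size p has a winning move iff p XOR X < p (reduce it to p XOR X).
  25: 25 XOR 26 = 3 < 25 — winning move (to 3).
  1: 1 XOR 26 = 27 ≥ 1 — no move.
  2: 2 XOR 26 = 24 ≥ 2 — no move.
That gives 1 winning move.

1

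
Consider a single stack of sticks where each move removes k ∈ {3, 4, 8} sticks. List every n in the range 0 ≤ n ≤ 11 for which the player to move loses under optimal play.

Grundy values for subtraction set {3, 4, 8}:
g(0) = mex{} = 0
g(1) = mex{} = 0
g(2) = mex{} = 0
g(3) = mex{0} = 1
g(4) = mex{0} = 1
g(5) = mex{0} = 1
g(6) = mex{0,1} = 2
g(7) = mex{1} = 0
g(8) = mex{0,1} = 2
g(9) = mex{0,1,2} = 3
g(10) = mex{0,2} = 1
g(11) = mex{0,1,2} = 3
The P-positions (g = 0) in 0..11 are 0, 1, 2, 7.

0, 1, 2, 7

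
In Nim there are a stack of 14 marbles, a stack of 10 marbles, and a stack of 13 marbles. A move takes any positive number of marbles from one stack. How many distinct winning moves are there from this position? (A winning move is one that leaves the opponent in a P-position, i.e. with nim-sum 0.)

3

Compute the nim-sum pairwise:
14 ^ 10 = 4
4 ^ 13 = 9
The overall nim-sum is X = 9. A stack of size p has a winning move iff p XOR X < p (reduce it to p XOR X).
  14: 14 XOR 9 = 7 < 14 — winning move (to 7).
  10: 10 XOR 9 = 3 < 10 — winning move (to 3).
  13: 13 XOR 9 = 4 < 13 — winning move (to 4).
That gives 3 winning moves.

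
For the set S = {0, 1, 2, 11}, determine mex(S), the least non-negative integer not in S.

The values 0, 1, 2 are all present; 3 is the first non-negative integer missing from the set.

3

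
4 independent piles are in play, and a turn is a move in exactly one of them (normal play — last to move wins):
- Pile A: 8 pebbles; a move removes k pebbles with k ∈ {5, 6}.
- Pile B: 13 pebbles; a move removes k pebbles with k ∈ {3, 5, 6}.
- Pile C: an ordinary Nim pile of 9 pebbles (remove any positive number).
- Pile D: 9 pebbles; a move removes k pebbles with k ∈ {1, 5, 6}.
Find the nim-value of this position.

10

For pile A, compute g(0), g(1), … with moves {5, 6}:
g(0) = mex{} = 0
g(1) = mex{} = 0
g(2) = mex{} = 0
g(3) = mex{} = 0
g(4) = mex{} = 0
g(5) = mex{0} = 1
g(6) = mex{0} = 1
g(7) = mex{0} = 1
g(8) = mex{0} = 1
So g(8) = 1.
For pile B, compute g(0), g(1), … with moves {3, 5, 6}:
k:     0  1  2  3  4  5  6  7  8  9 10 11 12 13
g(k):  0  0  0  1  1  1  2  2  2  0  0  0  1  1
So g(13) = 1.
Pile C is a plain Nim pile of size 9, so its Grundy value is 9.
For pile D, compute g(0), g(1), … with moves {1, 5, 6}:
k:     0  1  2  3  4  5  6  7  8  9
g(k):  0  1  0  1  0  1  2  3  2  3
So g(9) = 3.
The value of a disjunctive sum is the nim-sum of the parts.
Combined value = 1 ⊕ 1 ⊕ 9 ⊕ 3 = 10.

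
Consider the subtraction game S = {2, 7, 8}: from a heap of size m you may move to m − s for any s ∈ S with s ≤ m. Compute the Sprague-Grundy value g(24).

Build the Grundy sequence with g(k) = mex{g(k−s) : s ∈ {2, 7, 8}, s ≤ k}:
k:     0  1  2  3  4  5  6  7  8  9 10 11 12 13 14 15 16 17 18 19 20 21 22 23 24
g(k):  0  0  1  1  0  0  1  1  2  2  0  3  1  2  0  0  1  1  2  0  0  1  1  2  0
So g(24) = 0.

0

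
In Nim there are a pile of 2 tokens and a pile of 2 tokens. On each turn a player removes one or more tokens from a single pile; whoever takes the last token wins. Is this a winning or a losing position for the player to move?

Nim-sum: 2 ^ 2 = 0.
The nim-sum is 0, so this is a P-position: the player to move is in a losing position under optimal play.

Losing position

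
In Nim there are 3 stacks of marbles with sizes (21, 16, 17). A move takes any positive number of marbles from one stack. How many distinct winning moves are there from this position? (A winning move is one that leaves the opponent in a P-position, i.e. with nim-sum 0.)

Bitwise XOR of the heap sizes:
  10101  (21)
  10000  (16)
  10001  (17)
  -----
  10100  (20)
The overall nim-sum is X = 20. A stack of size p has a winning move iff p XOR X < p (reduce it to p XOR X).
  21: 21 XOR 20 = 1 < 21 — winning move (to 1).
  16: 16 XOR 20 = 4 < 16 — winning move (to 4).
  17: 17 XOR 20 = 5 < 17 — winning move (to 5).
That gives 3 winning moves.

3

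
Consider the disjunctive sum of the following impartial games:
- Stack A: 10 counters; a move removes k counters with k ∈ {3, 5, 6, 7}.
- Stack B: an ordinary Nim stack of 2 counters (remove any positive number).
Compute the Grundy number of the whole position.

2

For stack A, compute g(0), g(1), … with moves {3, 5, 6, 7}:
g(0) = mex{} = 0
g(1) = mex{} = 0
g(2) = mex{} = 0
g(3) = mex{0} = 1
g(4) = mex{0} = 1
g(5) = mex{0} = 1
g(6) = mex{0,1} = 2
g(7) = mex{0,1} = 2
g(8) = mex{0,1} = 2
g(9) = mex{0,1,2} = 3
g(10) = mex{1,2} = 0
So g(10) = 0.
Stack B is a plain Nim stack of size 2, so its Grundy value is 2.
By the Sprague-Grundy theorem, the Grundy value of a sum of independent games is the XOR of the component values.
Combined value = 0 ⊕ 2 = 2.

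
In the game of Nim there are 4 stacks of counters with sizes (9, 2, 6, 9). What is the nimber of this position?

Nim-sum: 9 ⊕ 2 ⊕ 6 ⊕ 9 = 4.

4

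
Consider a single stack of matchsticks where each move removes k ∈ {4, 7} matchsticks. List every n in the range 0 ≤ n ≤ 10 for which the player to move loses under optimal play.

0, 1, 2, 3

Grundy values for subtraction set {4, 7}:
g(0) = mex{} = 0
g(1) = mex{} = 0
g(2) = mex{} = 0
g(3) = mex{} = 0
g(4) = mex{0} = 1
g(5) = mex{0} = 1
g(6) = mex{0} = 1
g(7) = mex{0} = 1
g(8) = mex{0,1} = 2
g(9) = mex{0,1} = 2
g(10) = mex{0,1} = 2
The P-positions (g = 0) in 0..10 are 0, 1, 2, 3.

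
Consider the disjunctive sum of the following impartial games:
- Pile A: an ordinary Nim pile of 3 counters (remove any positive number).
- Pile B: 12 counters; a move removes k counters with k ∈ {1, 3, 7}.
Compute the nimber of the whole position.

Pile A is a plain Nim pile of size 3, so its Grundy value is 3.
For pile B, compute g(0), g(1), … with moves {1, 3, 7}:
g(0) = mex{} = 0
g(1) = mex{0} = 1
g(2) = mex{1} = 0
g(3) = mex{0} = 1
g(4) = mex{1} = 0
g(5) = mex{0} = 1
g(6) = mex{1} = 0
g(7) = mex{0} = 1
g(8) = mex{1} = 0
g(9) = mex{0} = 1
g(10) = mex{1} = 0
g(11) = mex{0} = 1
g(12) = mex{1} = 0
So g(12) = 0.
The value of a disjunctive sum is the nim-sum of the parts.
Combined value = 3 ⊕ 0 = 3.

3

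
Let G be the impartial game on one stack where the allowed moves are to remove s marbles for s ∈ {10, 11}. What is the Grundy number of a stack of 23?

Grundy values for subtraction set {10, 11}:
k:     0  1  2  3  4  5  6  7  8  9 10 11 12 13 14 15 16 17 18 19 20 21 22 23
g(k):  0  0  0  0  0  0  0  0  0  0  1  1  1  1  1  1  1  1  1  1  2  0  0  0
So g(23) = 0.

0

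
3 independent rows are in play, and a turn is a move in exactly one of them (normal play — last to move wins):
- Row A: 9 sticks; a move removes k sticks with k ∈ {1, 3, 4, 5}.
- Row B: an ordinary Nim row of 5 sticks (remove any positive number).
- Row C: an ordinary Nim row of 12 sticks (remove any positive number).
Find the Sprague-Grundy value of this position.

8

For row A, compute g(0), g(1), … with moves {1, 3, 4, 5}:
k:     0  1  2  3  4  5  6  7  8  9
g(k):  0  1  0  1  2  3  2  3  0  1
So g(9) = 1.
Row B is a plain Nim row of size 5, so its Grundy value is 5.
Row C is a plain Nim row of size 12, so its Grundy value is 12.
By the Sprague-Grundy theorem, the Grundy value of a sum of independent games is the XOR of the component values.
Combined value = 1 ⊕ 5 ⊕ 12 = 8.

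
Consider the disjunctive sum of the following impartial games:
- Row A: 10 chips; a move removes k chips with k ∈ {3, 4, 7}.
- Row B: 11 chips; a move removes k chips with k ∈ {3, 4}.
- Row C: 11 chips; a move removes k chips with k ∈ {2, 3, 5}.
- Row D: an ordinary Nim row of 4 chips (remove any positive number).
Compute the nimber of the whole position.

7

For row A, compute g(0), g(1), … with moves {3, 4, 7}:
k:     0  1  2  3  4  5  6  7  8  9 10
g(k):  0  0  0  1  1  1  2  2  2  3  0
So g(10) = 0.
Build the Grundy sequence for row B with g(k) = mex{g(k−s) : s ∈ {3, 4}, s ≤ k}:
k:     0  1  2  3  4  5  6  7  8  9 10 11
g(k):  0  0  0  1  1  1  2  0  0  0  1  1
So g(11) = 1.
Grundy values for row C (subtraction set {2, 3, 5}):
k:     0  1  2  3  4  5  6  7  8  9 10 11
g(k):  0  0  1  1  2  2  3  0  0  1  1  2
So g(11) = 2.
Row D is a plain Nim row of size 4, so its Grundy value is 4.
By the Sprague-Grundy theorem, the Grundy value of a sum of independent games is the XOR of the component values.
Combined value = 0 XOR 1 XOR 2 XOR 4 = 7.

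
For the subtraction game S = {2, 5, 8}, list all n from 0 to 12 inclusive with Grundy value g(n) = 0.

0, 1, 4, 7, 10, 11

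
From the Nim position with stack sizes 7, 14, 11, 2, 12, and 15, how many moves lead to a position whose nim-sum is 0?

In binary:
  0111  (7)
  1110  (14)
  1011  (11)
  0010  (2)
  1100  (12)
  1111  (15)
  ----
  0011  (3)
The overall nim-sum is X = 3. A stack of size p has a winning move iff p XOR X < p (reduce it to p XOR X).
  7: 7 XOR 3 = 4 < 7 — winning move (to 4).
  14: 14 XOR 3 = 13 < 14 — winning move (to 13).
  11: 11 XOR 3 = 8 < 11 — winning move (to 8).
  2: 2 XOR 3 = 1 < 2 — winning move (to 1).
  12: 12 XOR 3 = 15 ≥ 12 — no move.
  15: 15 XOR 3 = 12 < 15 — winning move (to 12).
That gives 5 winning moves.

5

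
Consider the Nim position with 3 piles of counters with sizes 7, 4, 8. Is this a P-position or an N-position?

N-position

Nim-sum: 7 ^ 4 ^ 8 = 11.
The nim-sum is 11 ≠ 0, so this is an N-position: the player to move can win.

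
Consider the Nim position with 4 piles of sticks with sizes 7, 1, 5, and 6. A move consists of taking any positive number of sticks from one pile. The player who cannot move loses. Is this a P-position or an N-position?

N-position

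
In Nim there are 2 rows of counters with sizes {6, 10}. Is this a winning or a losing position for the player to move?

Winning position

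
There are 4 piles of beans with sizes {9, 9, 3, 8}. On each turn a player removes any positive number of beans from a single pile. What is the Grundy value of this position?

Nim-sum: 9 ⊕ 9 ⊕ 3 ⊕ 8 = 11.

11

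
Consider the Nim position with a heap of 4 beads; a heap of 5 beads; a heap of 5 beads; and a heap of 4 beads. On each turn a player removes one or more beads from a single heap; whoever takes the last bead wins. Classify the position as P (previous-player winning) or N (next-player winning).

P-position

Nim-sum: 4 XOR 5 XOR 5 XOR 4 = 0.
The nim-sum is 0, so this is a P-position: the player to move is in a losing position under optimal play.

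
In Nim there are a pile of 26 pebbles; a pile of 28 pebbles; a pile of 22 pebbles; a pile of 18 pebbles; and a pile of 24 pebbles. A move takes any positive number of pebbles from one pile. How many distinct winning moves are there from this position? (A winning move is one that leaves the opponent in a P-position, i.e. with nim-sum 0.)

Nim-sum: 26 ⊕ 28 ⊕ 22 ⊕ 18 ⊕ 24 = 26.
The overall nim-sum is X = 26. A pile of size p has a winning move iff p XOR X < p (reduce it to p XOR X).
  26: 26 XOR 26 = 0 < 26 — winning move (to 0).
  28: 28 XOR 26 = 6 < 28 — winning move (to 6).
  22: 22 XOR 26 = 12 < 22 — winning move (to 12).
  18: 18 XOR 26 = 8 < 18 — winning move (to 8).
  24: 24 XOR 26 = 2 < 24 — winning move (to 2).
That gives 5 winning moves.

5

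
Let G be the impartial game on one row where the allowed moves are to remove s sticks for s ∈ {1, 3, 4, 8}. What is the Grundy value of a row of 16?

Build the Grundy sequence with g(k) = mex{g(k−s) : s ∈ {1, 3, 4, 8}, s ≤ k}:
k:     0  1  2  3  4  5  6  7  8  9 10 11 12 13 14 15 16
g(k):  0  1  0  1  2  3  2  0  1  0  1  2  3  2  0  1  0
So g(16) = 0.

0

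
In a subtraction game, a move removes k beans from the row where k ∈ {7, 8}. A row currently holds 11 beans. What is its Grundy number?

Grundy values for subtraction set {7, 8}:
k:     0  1  2  3  4  5  6  7  8  9 10 11
g(k):  0  0  0  0  0  0  0  1  1  1  1  1
So g(11) = 1.

1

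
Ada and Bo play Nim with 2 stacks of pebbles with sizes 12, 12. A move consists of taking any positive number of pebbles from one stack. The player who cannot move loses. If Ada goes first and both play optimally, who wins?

Compute the nim-sum pairwise:
12 ^ 12 = 0
The nim-sum is 0, so this is a P-position: the player to move is in a losing position under optimal play; Ada is about to move from it and so loses — Bo wins.

Bo wins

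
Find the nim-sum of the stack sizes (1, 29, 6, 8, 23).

5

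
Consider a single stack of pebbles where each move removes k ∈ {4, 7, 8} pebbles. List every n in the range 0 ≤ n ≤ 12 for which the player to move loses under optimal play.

0, 1, 2, 3, 12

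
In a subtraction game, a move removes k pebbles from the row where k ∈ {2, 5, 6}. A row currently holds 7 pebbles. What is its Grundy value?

3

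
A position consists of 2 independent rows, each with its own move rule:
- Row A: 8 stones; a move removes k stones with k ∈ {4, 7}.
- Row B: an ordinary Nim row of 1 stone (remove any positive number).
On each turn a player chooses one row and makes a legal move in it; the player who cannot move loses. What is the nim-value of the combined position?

3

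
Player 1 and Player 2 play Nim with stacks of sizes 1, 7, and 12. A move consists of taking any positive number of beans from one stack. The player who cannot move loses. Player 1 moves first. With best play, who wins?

Write each in binary and XOR column by column:
  0001  (1)
  0111  (7)
  1100  (12)
  ----
  1010  (10)
The nim-sum is 10 ≠ 0, so this is an N-position: the player to move can win; Player 1 has a winning move.

Player 1 wins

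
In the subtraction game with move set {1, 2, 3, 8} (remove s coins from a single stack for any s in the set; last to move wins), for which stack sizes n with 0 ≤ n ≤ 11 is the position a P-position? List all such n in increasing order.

0, 4, 9

Compute g(0), g(1), … for moves {1, 2, 3, 8}:
g(0) = mex{} = 0
g(1) = mex{0} = 1
g(2) = mex{0,1} = 2
g(3) = mex{0,1,2} = 3
g(4) = mex{1,2,3} = 0
g(5) = mex{0,2,3} = 1
g(6) = mex{0,1,3} = 2
g(7) = mex{0,1,2} = 3
g(8) = mex{0,1,2,3} = 4
g(9) = mex{1,2,3,4} = 0
g(10) = mex{0,2,3,4} = 1
g(11) = mex{0,1,3,4} = 2
The P-positions (g = 0) in 0..11 are 0, 4, 9.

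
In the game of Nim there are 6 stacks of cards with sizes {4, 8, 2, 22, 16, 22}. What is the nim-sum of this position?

30

Nim-sum: 4 ⊕ 8 ⊕ 2 ⊕ 22 ⊕ 16 ⊕ 22 = 30.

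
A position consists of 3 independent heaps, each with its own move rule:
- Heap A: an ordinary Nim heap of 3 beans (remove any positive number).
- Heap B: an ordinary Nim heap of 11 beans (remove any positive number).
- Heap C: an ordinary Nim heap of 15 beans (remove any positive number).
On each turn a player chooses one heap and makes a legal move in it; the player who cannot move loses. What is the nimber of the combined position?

7

Heap A is a plain Nim heap of size 3, so its Grundy value is 3.
Heap B is a plain Nim heap of size 11, so its Grundy value is 11.
Heap C is a plain Nim heap of size 15, so its Grundy value is 15.
By the Sprague-Grundy theorem, the Grundy value of a sum of independent games is the XOR of the component values.
Combined value = 3 ⊕ 11 ⊕ 15 = 7.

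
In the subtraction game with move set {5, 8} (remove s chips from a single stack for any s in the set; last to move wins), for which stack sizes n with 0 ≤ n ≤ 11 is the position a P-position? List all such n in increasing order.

Grundy values for subtraction set {5, 8}:
k:     0  1  2  3  4  5  6  7  8  9 10 11
g(k):  0  0  0  0  0  1  1  1  1  1  2  2
The P-positions (g = 0) in 0..11 are 0, 1, 2, 3, 4.

0, 1, 2, 3, 4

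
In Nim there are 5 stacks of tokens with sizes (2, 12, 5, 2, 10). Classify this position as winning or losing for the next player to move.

Nim-sum: 2 XOR 12 XOR 5 XOR 2 XOR 10 = 3.
The nim-sum is 3 ≠ 0, so this is an N-position: the player to move can win.

Winning position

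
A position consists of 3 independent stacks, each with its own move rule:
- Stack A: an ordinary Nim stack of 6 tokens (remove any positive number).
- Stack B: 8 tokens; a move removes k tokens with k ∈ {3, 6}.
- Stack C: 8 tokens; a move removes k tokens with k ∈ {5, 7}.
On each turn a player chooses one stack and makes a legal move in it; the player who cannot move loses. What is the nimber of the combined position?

5

Stack A is a plain Nim stack of size 6, so its Grundy value is 6.
Build the Grundy sequence for stack B with g(k) = mex{g(k−s) : s ∈ {3, 6}, s ≤ k}:
g(0) = mex{} = 0
g(1) = mex{} = 0
g(2) = mex{} = 0
g(3) = mex{0} = 1
g(4) = mex{0} = 1
g(5) = mex{0} = 1
g(6) = mex{0,1} = 2
g(7) = mex{0,1} = 2
g(8) = mex{0,1} = 2
So g(8) = 2.
For stack C, compute g(0), g(1), … with moves {5, 7}:
k:     0  1  2  3  4  5  6  7  8
g(k):  0  0  0  0  0  1  1  1  1
So g(8) = 1.
The value of a disjunctive sum is the nim-sum of the parts.
Combined value = 6 ⊕ 2 ⊕ 1 = 5.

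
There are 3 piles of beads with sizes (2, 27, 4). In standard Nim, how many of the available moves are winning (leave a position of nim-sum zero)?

Compute the nim-sum pairwise:
2 ⊕ 27 = 25
25 ⊕ 4 = 29
The overall nim-sum is X = 29. A pile of size p has a winning move iff p XOR X < p (reduce it to p XOR X).
  2: 2 XOR 29 = 31 ≥ 2 — no move.
  27: 27 XOR 29 = 6 < 27 — winning move (to 6).
  4: 4 XOR 29 = 25 ≥ 4 — no move.
That gives 1 winning move.

1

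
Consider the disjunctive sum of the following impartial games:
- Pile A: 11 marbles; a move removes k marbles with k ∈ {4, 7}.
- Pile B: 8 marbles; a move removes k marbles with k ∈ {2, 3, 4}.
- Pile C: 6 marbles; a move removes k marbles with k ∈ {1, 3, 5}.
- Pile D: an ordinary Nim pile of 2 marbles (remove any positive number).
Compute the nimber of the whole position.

For pile A, compute g(0), g(1), … with moves {4, 7}:
g(0) = mex{} = 0
g(1) = mex{} = 0
g(2) = mex{} = 0
g(3) = mex{} = 0
g(4) = mex{0} = 1
g(5) = mex{0} = 1
g(6) = mex{0} = 1
g(7) = mex{0} = 1
g(8) = mex{0,1} = 2
g(9) = mex{0,1} = 2
g(10) = mex{0,1} = 2
g(11) = mex{1} = 0
So g(11) = 0.
Build the Grundy sequence for pile B with g(k) = mex{g(k−s) : s ∈ {2, 3, 4}, s ≤ k}:
k:     0  1  2  3  4  5  6  7  8
g(k):  0  0  1  1  2  2  0  0  1
So g(8) = 1.
For pile C, compute g(0), g(1), … with moves {1, 3, 5}:
g(0) = mex{} = 0
g(1) = mex{0} = 1
g(2) = mex{1} = 0
g(3) = mex{0} = 1
g(4) = mex{1} = 0
g(5) = mex{0} = 1
g(6) = mex{1} = 0
So g(6) = 0.
Pile D is a plain Nim pile of size 2, so its Grundy value is 2.
By the Sprague-Grundy theorem, the Grundy value of a sum of independent games is the XOR of the component values.
Combined value = 0 ⊕ 1 ⊕ 0 ⊕ 2 = 3.

3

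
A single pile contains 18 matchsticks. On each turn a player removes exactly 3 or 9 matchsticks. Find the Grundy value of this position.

Compute g(0), g(1), … for moves {3, 9}:
k:     0  1  2  3  4  5  6  7  8  9 10 11 12 13 14 15 16 17 18
g(k):  0  0  0  1  1  1  0  0  0  1  1  1  0  0  0  1  1  1  0
So g(18) = 0.

0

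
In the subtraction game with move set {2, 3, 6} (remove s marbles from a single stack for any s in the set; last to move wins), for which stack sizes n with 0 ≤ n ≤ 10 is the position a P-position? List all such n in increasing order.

0, 1, 5, 9, 10

Build the Grundy sequence with g(k) = mex{g(k−s) : s ∈ {2, 3, 6}, s ≤ k}:
k:     0  1  2  3  4  5  6  7  8  9 10
g(k):  0  0  1  1  2  0  3  1  2  0  0
The P-positions (g = 0) in 0..10 are 0, 1, 5, 9, 10.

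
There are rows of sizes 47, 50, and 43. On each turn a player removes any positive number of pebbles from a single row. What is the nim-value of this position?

54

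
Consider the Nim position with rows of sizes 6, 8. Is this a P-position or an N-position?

Write each in binary and XOR column by column:
  0110  (6)
  1000  (8)
  ----
  1110  (14)
The nim-sum is 14 ≠ 0, so this is an N-position: the player to move can win.

N-position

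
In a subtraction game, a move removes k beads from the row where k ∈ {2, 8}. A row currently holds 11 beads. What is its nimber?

0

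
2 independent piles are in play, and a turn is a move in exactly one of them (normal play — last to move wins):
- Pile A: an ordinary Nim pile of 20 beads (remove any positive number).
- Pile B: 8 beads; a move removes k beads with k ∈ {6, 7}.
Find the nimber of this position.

Pile A is a plain Nim pile of size 20, so its Grundy value is 20.
Grundy values for pile B (subtraction set {6, 7}):
g(0) = mex{} = 0
g(1) = mex{} = 0
g(2) = mex{} = 0
g(3) = mex{} = 0
g(4) = mex{} = 0
g(5) = mex{} = 0
g(6) = mex{0} = 1
g(7) = mex{0} = 1
g(8) = mex{0} = 1
So g(8) = 1.
The value of a disjunctive sum is the nim-sum of the parts.
Combined value = 20 XOR 1 = 21.

21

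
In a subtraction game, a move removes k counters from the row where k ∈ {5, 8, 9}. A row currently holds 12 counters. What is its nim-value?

Grundy values for subtraction set {5, 8, 9}:
g(0) = mex{} = 0
g(1) = mex{} = 0
g(2) = mex{} = 0
g(3) = mex{} = 0
g(4) = mex{} = 0
g(5) = mex{0} = 1
g(6) = mex{0} = 1
g(7) = mex{0} = 1
g(8) = mex{0} = 1
g(9) = mex{0} = 1
g(10) = mex{0,1} = 2
g(11) = mex{0,1} = 2
g(12) = mex{0,1} = 2
So g(12) = 2.

2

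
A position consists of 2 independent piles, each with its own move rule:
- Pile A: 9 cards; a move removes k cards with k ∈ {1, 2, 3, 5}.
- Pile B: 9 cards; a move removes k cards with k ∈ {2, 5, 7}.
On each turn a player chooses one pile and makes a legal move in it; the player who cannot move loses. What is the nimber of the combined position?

3

Grundy values for pile A (subtraction set {1, 2, 3, 5}):
g(0) = mex{} = 0
g(1) = mex{0} = 1
g(2) = mex{0,1} = 2
g(3) = mex{0,1,2} = 3
g(4) = mex{1,2,3} = 0
g(5) = mex{0,2,3} = 1
g(6) = mex{0,1,3} = 2
g(7) = mex{0,1,2} = 3
g(8) = mex{1,2,3} = 0
g(9) = mex{0,2,3} = 1
So g(9) = 1.
Grundy values for pile B (subtraction set {2, 5, 7}):
k:     0  1  2  3  4  5  6  7  8  9
g(k):  0  0  1  1  0  2  1  3  2  2
So g(9) = 2.
The value of a disjunctive sum is the nim-sum of the parts.
Combined value = 1 XOR 2 = 3.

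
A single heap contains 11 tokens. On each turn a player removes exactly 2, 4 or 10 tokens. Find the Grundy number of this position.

2

Compute g(0), g(1), … for moves {2, 4, 10}:
k:     0  1  2  3  4  5  6  7  8  9 10 11
g(k):  0  0  1  1  2  2  0  0  1  1  2  2
So g(11) = 2.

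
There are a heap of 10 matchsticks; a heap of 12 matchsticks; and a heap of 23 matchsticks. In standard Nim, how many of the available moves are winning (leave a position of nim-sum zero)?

1

Compute the nim-sum pairwise:
10 XOR 12 = 6
6 XOR 23 = 17
The overall nim-sum is X = 17. A heap of size p has a winning move iff p XOR X < p (reduce it to p XOR X).
  10: 10 XOR 17 = 27 ≥ 10 — no move.
  12: 12 XOR 17 = 29 ≥ 12 — no move.
  23: 23 XOR 17 = 6 < 23 — winning move (to 6).
That gives 1 winning move.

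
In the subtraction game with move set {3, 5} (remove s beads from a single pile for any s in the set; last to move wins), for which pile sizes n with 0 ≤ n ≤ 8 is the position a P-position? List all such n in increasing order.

0, 1, 2, 8

Build the Grundy sequence with g(k) = mex{g(k−s) : s ∈ {3, 5}, s ≤ k}:
k:     0  1  2  3  4  5  6  7  8
g(k):  0  0  0  1  1  1  2  2  0
The P-positions (g = 0) in 0..8 are 0, 1, 2, 8.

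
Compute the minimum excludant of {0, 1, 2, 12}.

3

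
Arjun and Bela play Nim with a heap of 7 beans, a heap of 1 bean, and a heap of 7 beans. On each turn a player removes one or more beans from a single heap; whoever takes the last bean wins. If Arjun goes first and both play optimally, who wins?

Arjun wins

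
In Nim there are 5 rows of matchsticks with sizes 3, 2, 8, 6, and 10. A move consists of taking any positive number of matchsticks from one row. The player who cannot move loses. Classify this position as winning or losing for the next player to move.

Nim-sum: 3 XOR 2 XOR 8 XOR 6 XOR 10 = 5.
The nim-sum is 5 ≠ 0, so this is an N-position: the player to move can win.

Winning position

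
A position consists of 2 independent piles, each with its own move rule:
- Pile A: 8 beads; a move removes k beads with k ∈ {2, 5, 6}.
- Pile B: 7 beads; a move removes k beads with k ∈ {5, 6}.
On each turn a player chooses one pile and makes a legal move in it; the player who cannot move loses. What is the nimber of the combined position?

1

Build the Grundy sequence for pile A with g(k) = mex{g(k−s) : s ∈ {2, 5, 6}, s ≤ k}:
k:     0  1  2  3  4  5  6  7  8
g(k):  0  0  1  1  0  2  1  3  0
So g(8) = 0.
Grundy values for pile B (subtraction set {5, 6}):
g(0) = mex{} = 0
g(1) = mex{} = 0
g(2) = mex{} = 0
g(3) = mex{} = 0
g(4) = mex{} = 0
g(5) = mex{0} = 1
g(6) = mex{0} = 1
g(7) = mex{0} = 1
So g(7) = 1.
The value of a disjunctive sum is the nim-sum of the parts.
Combined value = 0 XOR 1 = 1.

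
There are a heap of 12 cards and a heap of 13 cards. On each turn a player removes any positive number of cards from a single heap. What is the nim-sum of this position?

Nim-sum: 12 XOR 13 = 1.

1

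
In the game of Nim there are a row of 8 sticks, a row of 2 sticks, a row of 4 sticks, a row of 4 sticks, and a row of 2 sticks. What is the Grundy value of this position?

8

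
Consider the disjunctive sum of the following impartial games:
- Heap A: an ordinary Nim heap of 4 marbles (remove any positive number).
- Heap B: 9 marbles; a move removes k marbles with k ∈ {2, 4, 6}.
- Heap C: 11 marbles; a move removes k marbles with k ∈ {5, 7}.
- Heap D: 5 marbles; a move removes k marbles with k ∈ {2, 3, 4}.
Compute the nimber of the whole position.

Heap A is a plain Nim heap of size 4, so its Grundy value is 4.
Build the Grundy sequence for heap B with g(k) = mex{g(k−s) : s ∈ {2, 4, 6}, s ≤ k}:
k:     0  1  2  3  4  5  6  7  8  9
g(k):  0  0  1  1  2  2  3  3  0  0
So g(9) = 0.
For heap C, compute g(0), g(1), … with moves {5, 7}:
k:     0  1  2  3  4  5  6  7  8  9 10 11
g(k):  0  0  0  0  0  1  1  1  1  1  2  2
So g(11) = 2.
Grundy values for heap D (subtraction set {2, 3, 4}):
k:     0  1  2  3  4  5
g(k):  0  0  1  1  2  2
So g(5) = 2.
The value of a disjunctive sum is the nim-sum of the parts.
Combined value = 4 XOR 0 XOR 2 XOR 2 = 4.

4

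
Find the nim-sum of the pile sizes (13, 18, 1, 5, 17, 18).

24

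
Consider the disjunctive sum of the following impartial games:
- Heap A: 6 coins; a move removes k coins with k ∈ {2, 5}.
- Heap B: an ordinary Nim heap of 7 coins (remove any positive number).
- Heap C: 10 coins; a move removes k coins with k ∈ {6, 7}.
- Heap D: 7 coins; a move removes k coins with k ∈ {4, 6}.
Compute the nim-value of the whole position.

Build the Grundy sequence for heap A with g(k) = mex{g(k−s) : s ∈ {2, 5}, s ≤ k}:
g(0) = mex{} = 0
g(1) = mex{} = 0
g(2) = mex{0} = 1
g(3) = mex{0} = 1
g(4) = mex{1} = 0
g(5) = mex{0,1} = 2
g(6) = mex{0} = 1
So g(6) = 1.
Heap B is a plain Nim heap of size 7, so its Grundy value is 7.
Grundy values for heap C (subtraction set {6, 7}):
k:     0  1  2  3  4  5  6  7  8  9 10
g(k):  0  0  0  0  0  0  1  1  1  1  1
So g(10) = 1.
Grundy values for heap D (subtraction set {4, 6}):
k:     0  1  2  3  4  5  6  7
g(k):  0  0  0  0  1  1  1  1
So g(7) = 1.
By the Sprague-Grundy theorem, the Grundy value of a sum of independent games is the XOR of the component values.
Combined value = 1 ⊕ 7 ⊕ 1 ⊕ 1 = 6.

6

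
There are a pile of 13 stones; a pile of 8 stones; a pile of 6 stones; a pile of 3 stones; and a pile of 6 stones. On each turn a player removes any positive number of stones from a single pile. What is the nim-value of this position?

Nim-sum: 13 ⊕ 8 ⊕ 6 ⊕ 3 ⊕ 6 = 6.

6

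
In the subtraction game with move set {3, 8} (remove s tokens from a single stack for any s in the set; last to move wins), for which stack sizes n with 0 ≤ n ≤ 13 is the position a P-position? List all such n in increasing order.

0, 1, 2, 6, 7, 11, 12, 13

Build the Grundy sequence with g(k) = mex{g(k−s) : s ∈ {3, 8}, s ≤ k}:
g(0) = mex{} = 0
g(1) = mex{} = 0
g(2) = mex{} = 0
g(3) = mex{0} = 1
g(4) = mex{0} = 1
g(5) = mex{0} = 1
g(6) = mex{1} = 0
g(7) = mex{1} = 0
g(8) = mex{0,1} = 2
g(9) = mex{0} = 1
g(10) = mex{0} = 1
g(11) = mex{1,2} = 0
g(12) = mex{1} = 0
g(13) = mex{1} = 0
The P-positions (g = 0) in 0..13 are 0, 1, 2, 6, 7, 11, 12, 13.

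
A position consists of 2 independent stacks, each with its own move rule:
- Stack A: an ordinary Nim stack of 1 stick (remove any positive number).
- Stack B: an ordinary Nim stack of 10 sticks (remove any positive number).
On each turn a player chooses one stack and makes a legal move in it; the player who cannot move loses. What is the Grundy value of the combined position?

Stack A is a plain Nim stack of size 1, so its Grundy value is 1.
Stack B is a plain Nim stack of size 10, so its Grundy value is 10.
By the Sprague-Grundy theorem, the Grundy value of a sum of independent games is the XOR of the component values.
Combined value = 1 ⊕ 10 = 11.

11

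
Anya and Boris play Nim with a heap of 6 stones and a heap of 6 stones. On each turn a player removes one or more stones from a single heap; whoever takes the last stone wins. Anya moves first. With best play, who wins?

Boris wins

Nim-sum: 6 XOR 6 = 0.
The nim-sum is 0, so this is a P-position: the player to move is in a losing position under optimal play; Anya is about to move from it and so loses — Boris wins.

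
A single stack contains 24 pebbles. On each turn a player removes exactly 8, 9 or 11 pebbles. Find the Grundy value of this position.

0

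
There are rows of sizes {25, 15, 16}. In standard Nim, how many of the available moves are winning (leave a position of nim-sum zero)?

Compute the nim-sum pairwise:
25 ^ 15 = 22
22 ^ 16 = 6
The overall nim-sum is X = 6. A row of size p has a winning move iff p XOR X < p (reduce it to p XOR X).
  25: 25 XOR 6 = 31 ≥ 25 — no move.
  15: 15 XOR 6 = 9 < 15 — winning move (to 9).
  16: 16 XOR 6 = 22 ≥ 16 — no move.
That gives 1 winning move.

1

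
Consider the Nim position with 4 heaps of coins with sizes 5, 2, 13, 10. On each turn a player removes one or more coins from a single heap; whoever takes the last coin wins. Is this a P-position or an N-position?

Bitwise XOR of the heap sizes:
  0101  (5)
  0010  (2)
  1101  (13)
  1010  (10)
  ----
  0000  (0)
The nim-sum is 0, so this is a P-position: the player to move is in a losing position under optimal play.

P-position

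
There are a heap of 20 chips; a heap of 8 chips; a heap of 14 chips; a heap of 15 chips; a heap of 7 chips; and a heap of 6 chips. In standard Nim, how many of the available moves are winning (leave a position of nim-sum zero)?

1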